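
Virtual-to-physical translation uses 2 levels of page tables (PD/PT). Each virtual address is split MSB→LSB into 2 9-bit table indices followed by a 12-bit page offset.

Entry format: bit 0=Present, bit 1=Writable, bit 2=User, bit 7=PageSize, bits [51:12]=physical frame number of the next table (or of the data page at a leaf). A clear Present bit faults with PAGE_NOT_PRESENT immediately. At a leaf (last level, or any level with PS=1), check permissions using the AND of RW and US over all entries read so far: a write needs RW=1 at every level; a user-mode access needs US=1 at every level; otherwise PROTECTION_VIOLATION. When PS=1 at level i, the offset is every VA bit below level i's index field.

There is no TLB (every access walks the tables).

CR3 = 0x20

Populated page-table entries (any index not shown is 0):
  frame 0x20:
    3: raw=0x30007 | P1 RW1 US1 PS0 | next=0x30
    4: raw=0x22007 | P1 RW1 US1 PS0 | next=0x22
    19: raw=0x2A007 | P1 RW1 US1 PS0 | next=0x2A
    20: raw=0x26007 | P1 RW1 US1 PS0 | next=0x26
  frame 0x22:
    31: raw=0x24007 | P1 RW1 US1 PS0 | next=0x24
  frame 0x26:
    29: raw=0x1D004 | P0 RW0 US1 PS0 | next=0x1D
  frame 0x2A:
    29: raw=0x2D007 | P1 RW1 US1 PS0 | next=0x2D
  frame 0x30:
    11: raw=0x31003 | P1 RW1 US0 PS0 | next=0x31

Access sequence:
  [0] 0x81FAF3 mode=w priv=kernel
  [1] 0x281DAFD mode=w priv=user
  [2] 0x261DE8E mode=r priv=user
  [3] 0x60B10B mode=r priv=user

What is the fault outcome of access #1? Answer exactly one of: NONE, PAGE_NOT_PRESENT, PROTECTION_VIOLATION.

Walk each access:
#0 VA=0x81FAF3 (w,kernel):
  lvl0: tbl 0x20, slot 4 ⇒ 0x22007 (P1/RW1/US1/PS0)
  lvl1: tbl 0x22, slot 31 ⇒ 0x24007 (P1/RW1/US1/PS0)
  ⇒ phys 0x24AF3  [2 reads]
#1 VA=0x281DAFD (w,user):
  lvl0: tbl 0x20, slot 20 ⇒ 0x26007 (P1/RW1/US1/PS0)
  lvl1: tbl 0x26, slot 29 ⇒ 0x1D004 (P0/RW0/US1/PS0)
  ✗ PAGE_NOT_PRESENT  [2 reads]
#2 VA=0x261DE8E (r,user):
  lvl0: tbl 0x20, slot 19 ⇒ 0x2A007 (P1/RW1/US1/PS0)
  lvl1: tbl 0x2A, slot 29 ⇒ 0x2D007 (P1/RW1/US1/PS0)
  ⇒ phys 0x2DE8E  [2 reads]
#3 VA=0x60B10B (r,user):
  lvl0: tbl 0x20, slot 3 ⇒ 0x30007 (P1/RW1/US1/PS0)
  lvl1: tbl 0x30, slot 11 ⇒ 0x31003 (P1/RW1/US0/PS0)
  ✗ PROTECTION_VIOLATION  [2 reads]

Access #1 fault: PAGE_NOT_PRESENT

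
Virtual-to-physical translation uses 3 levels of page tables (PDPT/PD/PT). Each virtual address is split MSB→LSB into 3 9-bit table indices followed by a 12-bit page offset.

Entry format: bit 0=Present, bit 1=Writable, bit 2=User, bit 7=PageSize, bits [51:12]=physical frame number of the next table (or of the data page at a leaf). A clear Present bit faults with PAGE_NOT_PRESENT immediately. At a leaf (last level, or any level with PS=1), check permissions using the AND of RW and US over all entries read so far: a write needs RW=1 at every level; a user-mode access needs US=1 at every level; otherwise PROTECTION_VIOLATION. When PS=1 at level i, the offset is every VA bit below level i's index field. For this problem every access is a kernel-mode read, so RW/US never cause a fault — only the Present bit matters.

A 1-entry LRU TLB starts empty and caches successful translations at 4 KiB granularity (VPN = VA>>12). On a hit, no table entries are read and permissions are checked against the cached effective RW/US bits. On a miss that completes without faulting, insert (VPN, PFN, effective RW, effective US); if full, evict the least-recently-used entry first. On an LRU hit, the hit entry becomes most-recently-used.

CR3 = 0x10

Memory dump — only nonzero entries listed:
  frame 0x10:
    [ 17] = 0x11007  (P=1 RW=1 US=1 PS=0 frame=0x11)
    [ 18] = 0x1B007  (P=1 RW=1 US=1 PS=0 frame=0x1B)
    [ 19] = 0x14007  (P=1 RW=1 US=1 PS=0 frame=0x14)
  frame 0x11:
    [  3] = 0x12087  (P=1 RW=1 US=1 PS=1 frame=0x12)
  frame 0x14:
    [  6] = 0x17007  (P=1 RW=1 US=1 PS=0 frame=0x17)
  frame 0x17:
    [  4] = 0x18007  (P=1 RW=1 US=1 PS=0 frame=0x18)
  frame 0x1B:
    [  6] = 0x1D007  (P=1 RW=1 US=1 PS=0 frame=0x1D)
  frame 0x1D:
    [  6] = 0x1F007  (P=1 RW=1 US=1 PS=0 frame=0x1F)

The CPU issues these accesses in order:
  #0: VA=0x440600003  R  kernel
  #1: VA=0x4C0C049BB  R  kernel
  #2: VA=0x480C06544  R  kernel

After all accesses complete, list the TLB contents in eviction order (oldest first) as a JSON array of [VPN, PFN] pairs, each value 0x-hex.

Per-access translation:
#0 VA=0x440600003 (r,kernel):
  [0] read 0x10 idx=17: raw=0x11007 flags P=1 W=1 U=1 S=0
  [1] read 0x11 idx=3: raw=0x12087 flags P=1 W=1 U=1 S=1
  ✓ 0x12003 (huge @L1)  — 2 lookups
#1 VA=0x4C0C049BB (r,kernel):
  [0] read 0x10 idx=19: raw=0x14007 flags P=1 W=1 U=1 S=0
  [1] read 0x14 idx=6: raw=0x17007 flags P=1 W=1 U=1 S=0
  [2] read 0x17 idx=4: raw=0x18007 flags P=1 W=1 U=1 S=0
  ✓ 0x189BB  — 3 lookups
#2 VA=0x480C06544 (r,kernel):
  [0] read 0x10 idx=18: raw=0x1B007 flags P=1 W=1 U=1 S=0
  [1] read 0x1B idx=6: raw=0x1D007 flags P=1 W=1 U=1 S=0
  [2] read 0x1D idx=6: raw=0x1F007 flags P=1 W=1 U=1 S=0
  ✓ 0x1F544  — 3 lookups

TLB: [["0x480C06", "0x1F"]]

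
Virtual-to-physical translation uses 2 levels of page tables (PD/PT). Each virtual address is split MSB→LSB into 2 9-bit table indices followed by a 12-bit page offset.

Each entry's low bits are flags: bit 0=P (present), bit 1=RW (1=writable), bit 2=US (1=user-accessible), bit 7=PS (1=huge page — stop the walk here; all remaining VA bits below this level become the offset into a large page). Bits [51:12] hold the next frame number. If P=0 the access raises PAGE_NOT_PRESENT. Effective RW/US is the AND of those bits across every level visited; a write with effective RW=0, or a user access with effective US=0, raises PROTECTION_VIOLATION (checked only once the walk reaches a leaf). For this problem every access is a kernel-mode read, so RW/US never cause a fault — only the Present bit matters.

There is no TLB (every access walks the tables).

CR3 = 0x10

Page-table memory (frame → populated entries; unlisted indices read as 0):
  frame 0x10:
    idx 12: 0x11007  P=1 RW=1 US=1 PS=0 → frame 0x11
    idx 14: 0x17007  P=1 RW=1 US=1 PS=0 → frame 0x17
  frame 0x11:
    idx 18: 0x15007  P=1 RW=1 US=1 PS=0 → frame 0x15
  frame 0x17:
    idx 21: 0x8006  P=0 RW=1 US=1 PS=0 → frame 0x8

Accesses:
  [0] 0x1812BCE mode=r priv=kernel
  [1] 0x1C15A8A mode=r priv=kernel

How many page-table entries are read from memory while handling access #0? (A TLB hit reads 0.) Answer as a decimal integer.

Per-access translation:
#0 VA=0x1812BCE (r,kernel):
  [0] read 0x10 idx=12: raw=0x11007 flags P=1 W=1 U=1 S=0
  [1] read 0x11 idx=18: raw=0x15007 flags P=1 W=1 U=1 S=0
  ⇒ phys 0x15BCE  [2 reads]
#1 VA=0x1C15A8A (r,kernel):
  [0] read 0x10 idx=14: raw=0x17007 flags P=1 W=1 U=1 S=0
  [1] read 0x17 idx=21: raw=0x8006 flags P=0 W=1 U=1 S=0
  ✗ PAGE_NOT_PRESENT  [2 reads]

Entries read for #0: 2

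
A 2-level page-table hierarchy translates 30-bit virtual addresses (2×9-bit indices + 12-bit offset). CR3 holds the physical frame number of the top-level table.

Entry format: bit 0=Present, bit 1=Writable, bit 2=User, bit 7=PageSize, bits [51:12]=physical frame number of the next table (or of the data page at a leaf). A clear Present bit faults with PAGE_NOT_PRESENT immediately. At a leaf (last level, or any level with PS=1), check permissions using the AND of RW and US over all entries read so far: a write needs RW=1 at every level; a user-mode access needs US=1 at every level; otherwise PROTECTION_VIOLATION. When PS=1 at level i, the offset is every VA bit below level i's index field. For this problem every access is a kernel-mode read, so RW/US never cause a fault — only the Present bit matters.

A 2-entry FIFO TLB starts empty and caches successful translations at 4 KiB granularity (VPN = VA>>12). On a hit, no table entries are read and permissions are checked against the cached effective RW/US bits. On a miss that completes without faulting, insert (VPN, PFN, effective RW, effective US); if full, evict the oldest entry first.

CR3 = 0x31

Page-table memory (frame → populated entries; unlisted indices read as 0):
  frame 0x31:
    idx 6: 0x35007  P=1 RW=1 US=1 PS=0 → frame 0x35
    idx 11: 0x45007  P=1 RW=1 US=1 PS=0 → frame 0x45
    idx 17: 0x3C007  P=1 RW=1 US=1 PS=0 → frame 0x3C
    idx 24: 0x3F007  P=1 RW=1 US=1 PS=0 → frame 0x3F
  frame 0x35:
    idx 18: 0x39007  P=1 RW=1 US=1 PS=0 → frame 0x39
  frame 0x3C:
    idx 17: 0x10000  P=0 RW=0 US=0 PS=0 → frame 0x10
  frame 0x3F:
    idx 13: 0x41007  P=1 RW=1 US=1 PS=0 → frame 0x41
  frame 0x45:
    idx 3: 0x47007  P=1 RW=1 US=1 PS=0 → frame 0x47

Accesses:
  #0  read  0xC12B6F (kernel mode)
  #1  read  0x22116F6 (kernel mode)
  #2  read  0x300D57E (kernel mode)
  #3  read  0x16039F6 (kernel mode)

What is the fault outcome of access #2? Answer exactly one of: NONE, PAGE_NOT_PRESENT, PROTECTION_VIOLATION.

Per-access translation:
#0 VA=0xC12B6F (r,kernel):
  [0] read 0x31 idx=6: raw=0x35007 flags P=1 W=1 U=1 S=0
  [1] read 0x35 idx=18: raw=0x39007 flags P=1 W=1 U=1 S=0
  → PA=0x39B6F  (2 entries read)
#1 VA=0x22116F6 (r,kernel):
  [0] read 0x31 idx=17: raw=0x3C007 flags P=1 W=1 U=1 S=0
  [1] read 0x3C idx=17: raw=0x10000 flags P=0 W=0 U=0 S=0
  ✗ PAGE_NOT_PRESENT  [2 reads]
#2 VA=0x300D57E (r,kernel):
  [0] read 0x31 idx=24: raw=0x3F007 flags P=1 W=1 U=1 S=0
  [1] read 0x3F idx=13: raw=0x41007 flags P=1 W=1 U=1 S=0
  → PA=0x4157E  (2 entries read)
#3 VA=0x16039F6 (r,kernel):
  [0] read 0x31 idx=11: raw=0x45007 flags P=1 W=1 U=1 S=0
  [1] read 0x45 idx=3: raw=0x47007 flags P=1 W=1 U=1 S=0
  → PA=0x479F6  (2 entries read)

Access #2 fault: NONE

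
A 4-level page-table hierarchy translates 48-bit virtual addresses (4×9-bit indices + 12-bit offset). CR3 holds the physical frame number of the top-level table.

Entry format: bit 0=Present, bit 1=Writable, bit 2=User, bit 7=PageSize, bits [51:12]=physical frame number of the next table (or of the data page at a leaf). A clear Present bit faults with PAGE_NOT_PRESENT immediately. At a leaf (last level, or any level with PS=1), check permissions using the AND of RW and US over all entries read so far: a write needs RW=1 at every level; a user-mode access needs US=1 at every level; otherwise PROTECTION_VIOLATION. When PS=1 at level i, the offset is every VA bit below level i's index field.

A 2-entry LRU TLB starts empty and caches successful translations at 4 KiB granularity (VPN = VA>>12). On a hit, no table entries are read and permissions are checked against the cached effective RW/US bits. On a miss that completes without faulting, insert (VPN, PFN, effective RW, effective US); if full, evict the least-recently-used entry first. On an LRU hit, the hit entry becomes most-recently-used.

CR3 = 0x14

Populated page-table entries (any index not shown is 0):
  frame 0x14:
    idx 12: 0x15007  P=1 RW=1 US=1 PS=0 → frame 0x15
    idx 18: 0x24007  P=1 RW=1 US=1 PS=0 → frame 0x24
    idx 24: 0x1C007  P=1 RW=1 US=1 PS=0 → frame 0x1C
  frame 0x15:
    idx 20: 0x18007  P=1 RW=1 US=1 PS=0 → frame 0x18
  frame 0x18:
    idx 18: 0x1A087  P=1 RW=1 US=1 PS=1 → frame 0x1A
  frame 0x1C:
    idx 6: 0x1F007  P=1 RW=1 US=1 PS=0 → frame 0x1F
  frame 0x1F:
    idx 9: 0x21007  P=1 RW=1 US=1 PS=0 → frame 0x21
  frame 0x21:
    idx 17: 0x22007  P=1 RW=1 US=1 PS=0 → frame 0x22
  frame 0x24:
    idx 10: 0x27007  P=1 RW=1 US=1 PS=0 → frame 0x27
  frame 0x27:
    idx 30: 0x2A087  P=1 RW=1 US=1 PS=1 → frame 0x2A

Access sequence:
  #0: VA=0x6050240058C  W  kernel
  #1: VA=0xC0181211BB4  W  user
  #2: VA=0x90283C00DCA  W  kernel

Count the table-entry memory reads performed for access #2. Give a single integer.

Walk each access:
#0 VA=0x6050240058C (w,kernel):
  L0: frame=0x14 idx=12 entry=0x15007 [P=1 RW=1 US=1 PS=0]
  L1: frame=0x15 idx=20 entry=0x18007 [P=1 RW=1 US=1 PS=0]
  L2: frame=0x18 idx=18 entry=0x1A087 [P=1 RW=1 US=1 PS=1]
  ⇒ phys 0x1A58C (huge @L2)  [3 reads]
#1 VA=0xC0181211BB4 (w,user):
  L0: frame=0x14 idx=24 entry=0x1C007 [P=1 RW=1 US=1 PS=0]
  L1: frame=0x1C idx=6 entry=0x1F007 [P=1 RW=1 US=1 PS=0]
  L2: frame=0x1F idx=9 entry=0x21007 [P=1 RW=1 US=1 PS=0]
  L3: frame=0x21 idx=17 entry=0x22007 [P=1 RW=1 US=1 PS=0]
  ⇒ phys 0x22BB4  [4 reads]
#2 VA=0x90283C00DCA (w,kernel):
  L0: frame=0x14 idx=18 entry=0x24007 [P=1 RW=1 US=1 PS=0]
  L1: frame=0x24 idx=10 entry=0x27007 [P=1 RW=1 US=1 PS=0]
  L2: frame=0x27 idx=30 entry=0x2A087 [P=1 RW=1 US=1 PS=1]
  ⇒ phys 0x2ADCA (huge @L2)  [3 reads]

Entries read for #2: 3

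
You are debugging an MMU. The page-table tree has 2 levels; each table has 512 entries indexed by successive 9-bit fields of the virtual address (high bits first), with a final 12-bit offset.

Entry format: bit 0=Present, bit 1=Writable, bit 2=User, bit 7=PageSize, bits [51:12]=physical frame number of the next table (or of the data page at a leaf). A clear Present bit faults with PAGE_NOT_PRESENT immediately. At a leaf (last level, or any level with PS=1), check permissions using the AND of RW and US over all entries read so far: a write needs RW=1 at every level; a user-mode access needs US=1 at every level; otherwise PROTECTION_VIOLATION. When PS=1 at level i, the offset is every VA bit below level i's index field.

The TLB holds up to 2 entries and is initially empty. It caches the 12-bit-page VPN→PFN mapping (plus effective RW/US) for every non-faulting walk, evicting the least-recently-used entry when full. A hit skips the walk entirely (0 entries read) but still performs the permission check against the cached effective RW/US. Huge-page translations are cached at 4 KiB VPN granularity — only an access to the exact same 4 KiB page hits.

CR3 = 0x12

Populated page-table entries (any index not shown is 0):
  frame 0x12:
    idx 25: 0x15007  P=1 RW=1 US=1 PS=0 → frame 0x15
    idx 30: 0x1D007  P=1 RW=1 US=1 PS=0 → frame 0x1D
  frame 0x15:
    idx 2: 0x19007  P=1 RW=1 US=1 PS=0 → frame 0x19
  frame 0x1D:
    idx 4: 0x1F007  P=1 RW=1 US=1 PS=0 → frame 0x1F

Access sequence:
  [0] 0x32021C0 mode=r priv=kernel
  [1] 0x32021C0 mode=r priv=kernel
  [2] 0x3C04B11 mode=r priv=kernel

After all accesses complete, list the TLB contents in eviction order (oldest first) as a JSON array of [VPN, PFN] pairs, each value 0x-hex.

Trace:
#0 VA=0x32021C0 (r,kernel):
  [0] read 0x12 idx=25: raw=0x15007 flags P=1 W=1 U=1 S=0
  [1] read 0x15 idx=2: raw=0x19007 flags P=1 W=1 U=1 S=0
  ⇒ phys 0x191C0  [2 reads]
#1 VA=0x32021C0 (r,kernel):
  TLB hit vpn=0x3202 → PA=0x191C0
#2 VA=0x3C04B11 (r,kernel):
  [0] read 0x12 idx=30: raw=0x1D007 flags P=1 W=1 U=1 S=0
  [1] read 0x1D idx=4: raw=0x1F007 flags P=1 W=1 U=1 S=0
  ⇒ phys 0x1FB11  [2 reads]

TLB: [["0x3202", "0x19"], ["0x3C04", "0x1F"]]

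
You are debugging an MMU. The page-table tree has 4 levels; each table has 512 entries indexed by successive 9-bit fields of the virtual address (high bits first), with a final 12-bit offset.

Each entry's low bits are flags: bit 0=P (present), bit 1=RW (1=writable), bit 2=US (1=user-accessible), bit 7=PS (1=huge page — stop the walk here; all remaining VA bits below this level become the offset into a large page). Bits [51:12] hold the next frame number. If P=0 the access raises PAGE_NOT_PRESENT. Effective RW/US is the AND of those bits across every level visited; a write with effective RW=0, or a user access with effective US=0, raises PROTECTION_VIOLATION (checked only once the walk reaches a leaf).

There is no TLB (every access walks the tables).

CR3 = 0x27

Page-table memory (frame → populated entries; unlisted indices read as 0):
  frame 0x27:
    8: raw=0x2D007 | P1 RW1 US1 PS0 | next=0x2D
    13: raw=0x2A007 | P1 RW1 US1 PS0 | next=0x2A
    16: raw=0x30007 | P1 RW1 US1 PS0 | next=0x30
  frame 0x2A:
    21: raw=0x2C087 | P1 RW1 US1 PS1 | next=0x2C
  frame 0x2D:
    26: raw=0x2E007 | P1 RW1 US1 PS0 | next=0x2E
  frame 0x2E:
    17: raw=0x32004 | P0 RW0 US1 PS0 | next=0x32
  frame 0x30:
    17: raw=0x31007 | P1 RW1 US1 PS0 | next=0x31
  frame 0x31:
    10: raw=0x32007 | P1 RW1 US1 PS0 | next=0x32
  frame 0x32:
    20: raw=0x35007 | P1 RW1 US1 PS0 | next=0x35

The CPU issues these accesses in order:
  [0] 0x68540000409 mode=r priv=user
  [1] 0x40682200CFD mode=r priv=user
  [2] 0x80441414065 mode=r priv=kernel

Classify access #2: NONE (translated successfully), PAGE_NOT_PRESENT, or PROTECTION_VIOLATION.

Walk each access:
#0 VA=0x68540000409 (r,user):
  lvl0: tbl 0x27, slot 13 ⇒ 0x2A007 (P1/RW1/US1/PS0)
  lvl1: tbl 0x2A, slot 21 ⇒ 0x2C087 (P1/RW1/US1/PS1)
  → PA=0x2C409 (huge @L1)  (2 entries read)
#1 VA=0x40682200CFD (r,user):
  lvl0: tbl 0x27, slot 8 ⇒ 0x2D007 (P1/RW1/US1/PS0)
  lvl1: tbl 0x2D, slot 26 ⇒ 0x2E007 (P1/RW1/US1/PS0)
  lvl2: tbl 0x2E, slot 17 ⇒ 0x32004 (P0/RW0/US1/PS0)
  ✗ PAGE_NOT_PRESENT  [3 reads]
#2 VA=0x80441414065 (r,kernel):
  lvl0: tbl 0x27, slot 16 ⇒ 0x30007 (P1/RW1/US1/PS0)
  lvl1: tbl 0x30, slot 17 ⇒ 0x31007 (P1/RW1/US1/PS0)
  lvl2: tbl 0x31, slot 10 ⇒ 0x32007 (P1/RW1/US1/PS0)
  lvl3: tbl 0x32, slot 20 ⇒ 0x35007 (P1/RW1/US1/PS0)
  → PA=0x35065  (4 entries read)

Access #2 fault: NONE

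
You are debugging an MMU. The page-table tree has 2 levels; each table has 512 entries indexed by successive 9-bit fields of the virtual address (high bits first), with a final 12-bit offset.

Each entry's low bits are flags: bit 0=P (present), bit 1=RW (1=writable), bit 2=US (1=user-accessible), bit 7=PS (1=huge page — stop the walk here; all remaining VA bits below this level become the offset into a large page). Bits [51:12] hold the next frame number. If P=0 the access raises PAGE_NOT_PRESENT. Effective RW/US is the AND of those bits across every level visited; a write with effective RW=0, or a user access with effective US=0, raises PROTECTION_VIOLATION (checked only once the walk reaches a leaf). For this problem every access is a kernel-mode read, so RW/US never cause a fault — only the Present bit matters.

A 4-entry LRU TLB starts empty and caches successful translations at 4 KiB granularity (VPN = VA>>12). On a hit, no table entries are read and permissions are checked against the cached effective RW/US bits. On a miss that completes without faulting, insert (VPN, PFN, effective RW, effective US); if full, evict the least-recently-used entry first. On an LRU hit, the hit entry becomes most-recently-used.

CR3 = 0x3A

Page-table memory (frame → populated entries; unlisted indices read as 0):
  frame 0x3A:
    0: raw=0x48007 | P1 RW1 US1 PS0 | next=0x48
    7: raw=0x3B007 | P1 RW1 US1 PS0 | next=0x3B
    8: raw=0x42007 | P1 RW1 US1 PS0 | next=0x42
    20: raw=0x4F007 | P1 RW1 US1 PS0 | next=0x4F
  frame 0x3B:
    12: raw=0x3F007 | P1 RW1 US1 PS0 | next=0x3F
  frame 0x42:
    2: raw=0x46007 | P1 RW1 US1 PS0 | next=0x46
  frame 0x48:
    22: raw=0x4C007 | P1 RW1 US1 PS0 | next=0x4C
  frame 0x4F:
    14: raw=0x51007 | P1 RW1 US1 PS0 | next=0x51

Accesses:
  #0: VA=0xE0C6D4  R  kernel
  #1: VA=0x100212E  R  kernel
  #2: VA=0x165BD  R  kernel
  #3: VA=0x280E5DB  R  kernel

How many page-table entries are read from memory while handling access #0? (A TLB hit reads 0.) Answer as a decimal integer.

Walk each access:
#0 VA=0xE0C6D4 (r,kernel):
  [0] read 0x3A idx=7: raw=0x3B007 flags P=1 W=1 U=1 S=0
  [1] read 0x3B idx=12: raw=0x3F007 flags P=1 W=1 U=1 S=0
  ⇒ phys 0x3F6D4  [2 reads]
#1 VA=0x100212E (r,kernel):
  [0] read 0x3A idx=8: raw=0x42007 flags P=1 W=1 U=1 S=0
  [1] read 0x42 idx=2: raw=0x46007 flags P=1 W=1 U=1 S=0
  ⇒ phys 0x4612E  [2 reads]
#2 VA=0x165BD (r,kernel):
  [0] read 0x3A idx=0: raw=0x48007 flags P=1 W=1 U=1 S=0
  [1] read 0x48 idx=22: raw=0x4C007 flags P=1 W=1 U=1 S=0
  ⇒ phys 0x4C5BD  [2 reads]
#3 VA=0x280E5DB (r,kernel):
  [0] read 0x3A idx=20: raw=0x4F007 flags P=1 W=1 U=1 S=0
  [1] read 0x4F idx=14: raw=0x51007 flags P=1 W=1 U=1 S=0
  ⇒ phys 0x515DB  [2 reads]

Entries read for #0: 2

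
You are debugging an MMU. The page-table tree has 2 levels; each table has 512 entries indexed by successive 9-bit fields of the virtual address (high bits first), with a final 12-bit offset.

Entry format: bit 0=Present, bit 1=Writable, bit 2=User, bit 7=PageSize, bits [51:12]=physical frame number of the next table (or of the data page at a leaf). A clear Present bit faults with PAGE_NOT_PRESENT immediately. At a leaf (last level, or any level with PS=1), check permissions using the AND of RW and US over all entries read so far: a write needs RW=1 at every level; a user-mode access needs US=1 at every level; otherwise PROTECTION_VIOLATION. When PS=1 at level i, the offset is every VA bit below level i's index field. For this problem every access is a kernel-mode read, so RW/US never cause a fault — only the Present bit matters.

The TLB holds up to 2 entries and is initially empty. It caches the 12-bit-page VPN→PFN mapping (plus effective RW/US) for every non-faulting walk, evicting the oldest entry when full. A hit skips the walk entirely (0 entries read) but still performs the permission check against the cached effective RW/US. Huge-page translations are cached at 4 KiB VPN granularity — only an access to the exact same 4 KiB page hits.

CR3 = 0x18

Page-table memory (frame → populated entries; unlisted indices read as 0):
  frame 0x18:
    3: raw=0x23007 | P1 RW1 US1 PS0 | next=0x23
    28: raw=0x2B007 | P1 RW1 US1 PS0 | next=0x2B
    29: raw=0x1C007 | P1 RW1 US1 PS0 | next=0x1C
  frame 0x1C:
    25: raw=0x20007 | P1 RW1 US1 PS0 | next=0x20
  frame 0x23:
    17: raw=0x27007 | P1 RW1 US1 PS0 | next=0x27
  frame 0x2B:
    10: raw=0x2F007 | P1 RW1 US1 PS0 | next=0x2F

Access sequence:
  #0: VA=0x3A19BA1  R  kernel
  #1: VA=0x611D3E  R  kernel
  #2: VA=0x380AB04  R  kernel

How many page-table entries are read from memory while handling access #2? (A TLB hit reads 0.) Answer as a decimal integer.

Walk each access:
#0 VA=0x3A19BA1 (r,kernel):
  L0: frame=0x18 idx=29 entry=0x1C007 [P=1 RW=1 US=1 PS=0]
  L1: frame=0x1C idx=25 entry=0x20007 [P=1 RW=1 US=1 PS=0]
  → PA=0x20BA1  (2 entries read)
#1 VA=0x611D3E (r,kernel):
  L0: frame=0x18 idx=3 entry=0x23007 [P=1 RW=1 US=1 PS=0]
  L1: frame=0x23 idx=17 entry=0x27007 [P=1 RW=1 US=1 PS=0]
  → PA=0x27D3E  (2 entries read)
#2 VA=0x380AB04 (r,kernel):
  L0: frame=0x18 idx=28 entry=0x2B007 [P=1 RW=1 US=1 PS=0]
  L1: frame=0x2B idx=10 entry=0x2F007 [P=1 RW=1 US=1 PS=0]
  → PA=0x2FB04  (2 entries read)

Entries read for #2: 2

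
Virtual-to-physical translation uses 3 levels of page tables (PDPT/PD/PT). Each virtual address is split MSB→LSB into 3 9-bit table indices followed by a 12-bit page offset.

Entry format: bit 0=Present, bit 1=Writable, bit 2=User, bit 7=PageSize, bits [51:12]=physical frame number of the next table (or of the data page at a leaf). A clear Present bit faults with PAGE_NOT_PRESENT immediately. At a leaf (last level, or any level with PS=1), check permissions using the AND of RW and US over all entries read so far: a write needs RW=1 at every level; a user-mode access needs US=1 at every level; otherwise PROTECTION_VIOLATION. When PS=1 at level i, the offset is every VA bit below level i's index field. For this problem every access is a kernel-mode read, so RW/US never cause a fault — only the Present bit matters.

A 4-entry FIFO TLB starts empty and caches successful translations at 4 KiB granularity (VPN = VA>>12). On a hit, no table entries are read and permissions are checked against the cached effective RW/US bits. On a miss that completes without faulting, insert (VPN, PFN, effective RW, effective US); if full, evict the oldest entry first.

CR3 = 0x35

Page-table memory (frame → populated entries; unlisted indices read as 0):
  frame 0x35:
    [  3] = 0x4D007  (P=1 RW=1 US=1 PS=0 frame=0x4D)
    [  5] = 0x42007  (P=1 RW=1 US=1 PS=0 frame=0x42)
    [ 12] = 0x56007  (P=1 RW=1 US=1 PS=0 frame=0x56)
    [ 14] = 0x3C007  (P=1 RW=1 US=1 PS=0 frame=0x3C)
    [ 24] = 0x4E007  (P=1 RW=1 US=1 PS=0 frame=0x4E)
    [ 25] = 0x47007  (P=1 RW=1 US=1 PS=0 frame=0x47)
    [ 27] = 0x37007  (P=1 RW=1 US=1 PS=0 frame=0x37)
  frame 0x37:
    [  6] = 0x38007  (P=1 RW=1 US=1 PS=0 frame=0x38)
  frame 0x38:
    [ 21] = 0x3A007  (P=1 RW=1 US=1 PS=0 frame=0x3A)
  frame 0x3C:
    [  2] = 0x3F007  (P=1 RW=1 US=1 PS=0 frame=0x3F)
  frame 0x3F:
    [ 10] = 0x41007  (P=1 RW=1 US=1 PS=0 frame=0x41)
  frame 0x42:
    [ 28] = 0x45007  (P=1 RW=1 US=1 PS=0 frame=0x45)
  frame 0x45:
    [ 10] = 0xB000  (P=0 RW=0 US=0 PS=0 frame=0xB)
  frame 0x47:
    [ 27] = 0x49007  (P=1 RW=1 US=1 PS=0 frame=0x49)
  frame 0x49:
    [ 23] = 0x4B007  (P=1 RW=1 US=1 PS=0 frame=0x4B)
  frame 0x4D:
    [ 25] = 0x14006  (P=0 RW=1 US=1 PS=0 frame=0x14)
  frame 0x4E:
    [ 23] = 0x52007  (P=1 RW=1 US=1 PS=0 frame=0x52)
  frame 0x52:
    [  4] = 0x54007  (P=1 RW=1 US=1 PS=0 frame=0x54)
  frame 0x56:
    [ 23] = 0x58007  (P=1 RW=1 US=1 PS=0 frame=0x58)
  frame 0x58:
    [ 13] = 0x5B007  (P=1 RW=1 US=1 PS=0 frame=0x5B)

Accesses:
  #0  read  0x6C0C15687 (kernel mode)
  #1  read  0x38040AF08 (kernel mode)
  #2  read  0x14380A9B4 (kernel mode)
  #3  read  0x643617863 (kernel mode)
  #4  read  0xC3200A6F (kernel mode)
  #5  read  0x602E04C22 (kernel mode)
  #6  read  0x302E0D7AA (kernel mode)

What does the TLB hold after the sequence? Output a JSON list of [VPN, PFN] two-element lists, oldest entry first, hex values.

Per-access translation:
#0 VA=0x6C0C15687 (r,kernel):
  lvl0: tbl 0x35, slot 27 ⇒ 0x37007 (P1/RW1/US1/PS0)
  lvl1: tbl 0x37, slot 6 ⇒ 0x38007 (P1/RW1/US1/PS0)
  lvl2: tbl 0x38, slot 21 ⇒ 0x3A007 (P1/RW1/US1/PS0)
  ✓ 0x3A687  — 3 lookups
#1 VA=0x38040AF08 (r,kernel):
  lvl0: tbl 0x35, slot 14 ⇒ 0x3C007 (P1/RW1/US1/PS0)
  lvl1: tbl 0x3C, slot 2 ⇒ 0x3F007 (P1/RW1/US1/PS0)
  lvl2: tbl 0x3F, slot 10 ⇒ 0x41007 (P1/RW1/US1/PS0)
  ✓ 0x41F08  — 3 lookups
#2 VA=0x14380A9B4 (r,kernel):
  lvl0: tbl 0x35, slot 5 ⇒ 0x42007 (P1/RW1/US1/PS0)
  lvl1: tbl 0x42, slot 28 ⇒ 0x45007 (P1/RW1/US1/PS0)
  lvl2: tbl 0x45, slot 10 ⇒ 0xB000 (P0/RW0/US0/PS0)
  ✗ PAGE_NOT_PRESENT  [3 reads]
#3 VA=0x643617863 (r,kernel):
  lvl0: tbl 0x35, slot 25 ⇒ 0x47007 (P1/RW1/US1/PS0)
  lvl1: tbl 0x47, slot 27 ⇒ 0x49007 (P1/RW1/US1/PS0)
  lvl2: tbl 0x49, slot 23 ⇒ 0x4B007 (P1/RW1/US1/PS0)
  ✓ 0x4B863  — 3 lookups
#4 VA=0xC3200A6F (r,kernel):
  lvl0: tbl 0x35, slot 3 ⇒ 0x4D007 (P1/RW1/US1/PS0)
  lvl1: tbl 0x4D, slot 25 ⇒ 0x14006 (P0/RW1/US1/PS0)
  ✗ PAGE_NOT_PRESENT  [2 reads]
#5 VA=0x602E04C22 (r,kernel):
  lvl0: tbl 0x35, slot 24 ⇒ 0x4E007 (P1/RW1/US1/PS0)
  lvl1: tbl 0x4E, slot 23 ⇒ 0x52007 (P1/RW1/US1/PS0)
  lvl2: tbl 0x52, slot 4 ⇒ 0x54007 (P1/RW1/US1/PS0)
  ✓ 0x54C22  — 3 lookups
#6 VA=0x302E0D7AA (r,kernel):
  lvl0: tbl 0x35, slot 12 ⇒ 0x56007 (P1/RW1/US1/PS0)
  lvl1: tbl 0x56, slot 23 ⇒ 0x58007 (P1/RW1/US1/PS0)
  lvl2: tbl 0x58, slot 13 ⇒ 0x5B007 (P1/RW1/US1/PS0)
  ✓ 0x5B7AA  — 3 lookups

TLB: [["0x38040A", "0x41"], ["0x643617", "0x4B"], ["0x602E04", "0x54"], ["0x302E0D", "0x5B"]]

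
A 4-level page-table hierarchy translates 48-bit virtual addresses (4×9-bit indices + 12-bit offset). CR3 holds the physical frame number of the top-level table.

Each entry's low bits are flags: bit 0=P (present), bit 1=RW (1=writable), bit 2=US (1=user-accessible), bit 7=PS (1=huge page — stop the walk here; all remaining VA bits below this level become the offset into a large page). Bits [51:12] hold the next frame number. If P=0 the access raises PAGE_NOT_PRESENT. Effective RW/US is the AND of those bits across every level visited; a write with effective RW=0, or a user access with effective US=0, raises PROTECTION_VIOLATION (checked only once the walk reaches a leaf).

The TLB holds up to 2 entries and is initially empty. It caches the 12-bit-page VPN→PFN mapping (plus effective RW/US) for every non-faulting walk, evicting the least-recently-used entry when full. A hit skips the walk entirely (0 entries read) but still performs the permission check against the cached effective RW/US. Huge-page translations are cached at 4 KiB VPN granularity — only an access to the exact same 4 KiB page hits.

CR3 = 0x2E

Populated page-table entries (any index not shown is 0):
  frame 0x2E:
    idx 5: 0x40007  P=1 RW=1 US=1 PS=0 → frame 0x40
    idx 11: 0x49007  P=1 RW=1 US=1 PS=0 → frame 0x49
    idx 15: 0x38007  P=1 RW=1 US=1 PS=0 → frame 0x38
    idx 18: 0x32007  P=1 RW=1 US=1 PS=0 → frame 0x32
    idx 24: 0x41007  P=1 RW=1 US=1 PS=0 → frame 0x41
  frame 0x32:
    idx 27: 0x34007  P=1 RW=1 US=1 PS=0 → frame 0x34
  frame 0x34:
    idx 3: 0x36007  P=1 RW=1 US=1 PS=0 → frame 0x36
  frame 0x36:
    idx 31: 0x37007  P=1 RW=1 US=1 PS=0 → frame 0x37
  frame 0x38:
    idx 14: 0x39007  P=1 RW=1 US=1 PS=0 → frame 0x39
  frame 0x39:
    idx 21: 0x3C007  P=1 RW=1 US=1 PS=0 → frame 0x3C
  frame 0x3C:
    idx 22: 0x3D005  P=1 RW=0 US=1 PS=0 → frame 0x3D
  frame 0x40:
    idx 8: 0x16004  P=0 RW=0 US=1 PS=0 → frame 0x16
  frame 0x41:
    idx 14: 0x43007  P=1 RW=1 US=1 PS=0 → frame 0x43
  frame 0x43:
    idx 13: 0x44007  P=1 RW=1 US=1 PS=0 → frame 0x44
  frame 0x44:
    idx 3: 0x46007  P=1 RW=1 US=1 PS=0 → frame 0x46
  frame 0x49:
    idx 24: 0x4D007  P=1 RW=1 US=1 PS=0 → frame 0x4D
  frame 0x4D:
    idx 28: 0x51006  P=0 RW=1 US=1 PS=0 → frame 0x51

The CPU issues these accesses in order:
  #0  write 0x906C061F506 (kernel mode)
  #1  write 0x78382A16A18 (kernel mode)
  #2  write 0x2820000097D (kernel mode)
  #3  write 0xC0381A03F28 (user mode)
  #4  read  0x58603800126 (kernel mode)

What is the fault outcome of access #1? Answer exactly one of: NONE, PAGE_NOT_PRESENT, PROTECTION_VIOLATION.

Trace:
#0 VA=0x906C061F506 (w,kernel):
  [0] read 0x2E idx=18: raw=0x32007 flags P=1 W=1 U=1 S=0
  [1] read 0x32 idx=27: raw=0x34007 flags P=1 W=1 U=1 S=0
  [2] read 0x34 idx=3: raw=0x36007 flags P=1 W=1 U=1 S=0
  [3] read 0x36 idx=31: raw=0x37007 flags P=1 W=1 U=1 S=0
  ✓ 0x37506  — 4 lookups
#1 VA=0x78382A16A18 (w,kernel):
  [0] read 0x2E idx=15: raw=0x38007 flags P=1 W=1 U=1 S=0
  [1] read 0x38 idx=14: raw=0x39007 flags P=1 W=1 U=1 S=0
  [2] read 0x39 idx=21: raw=0x3C007 flags P=1 W=1 U=1 S=0
  [3] read 0x3C idx=22: raw=0x3D005 flags P=1 W=0 U=1 S=0
  ⇒ fault: PROTECTION_VIOLATION  — 4 lookups
#2 VA=0x2820000097D (w,kernel):
  [0] read 0x2E idx=5: raw=0x40007 flags P=1 W=1 U=1 S=0
  [1] read 0x40 idx=8: raw=0x16004 flags P=0 W=0 U=1 S=0
  ⇒ fault: PAGE_NOT_PRESENT  — 2 lookups
#3 VA=0xC0381A03F28 (w,user):
  [0] read 0x2E idx=24: raw=0x41007 flags P=1 W=1 U=1 S=0
  [1] read 0x41 idx=14: raw=0x43007 flags P=1 W=1 U=1 S=0
  [2] read 0x43 idx=13: raw=0x44007 flags P=1 W=1 U=1 S=0
  [3] read 0x44 idx=3: raw=0x46007 flags P=1 W=1 U=1 S=0
  ✓ 0x46F28  — 4 lookups
#4 VA=0x58603800126 (r,kernel):
  [0] read 0x2E idx=11: raw=0x49007 flags P=1 W=1 U=1 S=0
  [1] read 0x49 idx=24: raw=0x4D007 flags P=1 W=1 U=1 S=0
  [2] read 0x4D idx=28: raw=0x51006 flags P=0 W=1 U=1 S=0
  ⇒ fault: PAGE_NOT_PRESENT  — 3 lookups

Access #1 fault: PROTECTION_VIOLATION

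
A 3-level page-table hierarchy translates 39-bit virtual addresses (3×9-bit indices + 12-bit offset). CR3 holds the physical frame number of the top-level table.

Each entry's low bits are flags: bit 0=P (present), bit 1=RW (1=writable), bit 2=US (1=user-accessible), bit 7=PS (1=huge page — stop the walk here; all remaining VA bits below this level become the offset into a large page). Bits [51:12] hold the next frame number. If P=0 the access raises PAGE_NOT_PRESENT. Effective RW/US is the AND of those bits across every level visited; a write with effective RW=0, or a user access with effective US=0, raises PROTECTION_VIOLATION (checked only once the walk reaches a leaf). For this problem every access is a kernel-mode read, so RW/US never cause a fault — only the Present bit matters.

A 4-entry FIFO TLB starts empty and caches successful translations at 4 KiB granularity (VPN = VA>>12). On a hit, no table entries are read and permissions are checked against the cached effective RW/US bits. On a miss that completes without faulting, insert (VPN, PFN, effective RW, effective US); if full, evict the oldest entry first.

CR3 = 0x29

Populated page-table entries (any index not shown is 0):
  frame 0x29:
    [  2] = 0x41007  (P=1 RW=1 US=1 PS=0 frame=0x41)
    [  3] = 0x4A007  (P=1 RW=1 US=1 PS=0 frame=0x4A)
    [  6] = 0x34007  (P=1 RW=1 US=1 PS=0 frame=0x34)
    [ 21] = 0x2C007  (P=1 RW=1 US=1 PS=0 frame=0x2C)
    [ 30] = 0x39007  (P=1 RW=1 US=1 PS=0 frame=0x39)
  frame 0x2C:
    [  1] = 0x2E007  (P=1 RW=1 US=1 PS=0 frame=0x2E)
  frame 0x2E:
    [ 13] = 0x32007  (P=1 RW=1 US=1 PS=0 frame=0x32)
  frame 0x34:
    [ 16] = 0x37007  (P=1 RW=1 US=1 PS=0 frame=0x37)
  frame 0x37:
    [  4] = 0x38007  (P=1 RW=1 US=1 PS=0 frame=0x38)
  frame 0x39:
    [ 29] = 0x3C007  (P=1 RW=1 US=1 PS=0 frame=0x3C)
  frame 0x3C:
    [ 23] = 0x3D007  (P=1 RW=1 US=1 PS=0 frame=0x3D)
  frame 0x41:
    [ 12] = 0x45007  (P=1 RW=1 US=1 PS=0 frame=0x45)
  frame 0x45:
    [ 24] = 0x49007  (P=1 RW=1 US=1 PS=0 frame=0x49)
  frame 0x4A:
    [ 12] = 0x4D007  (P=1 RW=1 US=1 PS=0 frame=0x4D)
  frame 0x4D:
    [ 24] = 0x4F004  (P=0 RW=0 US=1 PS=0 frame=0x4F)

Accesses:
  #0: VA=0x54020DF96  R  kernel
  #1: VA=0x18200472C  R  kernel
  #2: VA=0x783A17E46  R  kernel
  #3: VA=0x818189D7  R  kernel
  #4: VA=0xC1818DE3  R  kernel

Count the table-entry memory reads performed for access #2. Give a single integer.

Trace:
#0 VA=0x54020DF96 (r,kernel):
  L0 @0x29[21] → 0x2C007  P=1,RW=1,US=1,PS=0
  L1 @0x2C[1] → 0x2E007  P=1,RW=1,US=1,PS=0
  L2 @0x2E[13] → 0x32007  P=1,RW=1,US=1,PS=0
  ✓ 0x32F96  — 3 lookups
#1 VA=0x18200472C (r,kernel):
  L0 @0x29[6] → 0x34007  P=1,RW=1,US=1,PS=0
  L1 @0x34[16] → 0x37007  P=1,RW=1,US=1,PS=0
  L2 @0x37[4] → 0x38007  P=1,RW=1,US=1,PS=0
  ✓ 0x3872C  — 3 lookups
#2 VA=0x783A17E46 (r,kernel):
  L0 @0x29[30] → 0x39007  P=1,RW=1,US=1,PS=0
  L1 @0x39[29] → 0x3C007  P=1,RW=1,US=1,PS=0
  L2 @0x3C[23] → 0x3D007  P=1,RW=1,US=1,PS=0
  ✓ 0x3DE46  — 3 lookups
#3 VA=0x818189D7 (r,kernel):
  L0 @0x29[2] → 0x41007  P=1,RW=1,US=1,PS=0
  L1 @0x41[12] → 0x45007  P=1,RW=1,US=1,PS=0
  L2 @0x45[24] → 0x49007  P=1,RW=1,US=1,PS=0
  ✓ 0x499D7  — 3 lookups
#4 VA=0xC1818DE3 (r,kernel):
  L0 @0x29[3] → 0x4A007  P=1,RW=1,US=1,PS=0
  L1 @0x4A[12] → 0x4D007  P=1,RW=1,US=1,PS=0
  L2 @0x4D[24] → 0x4F004  P=0,RW=0,US=1,PS=0
  ✗ PAGE_NOT_PRESENT  [3 reads]

Entries read for #2: 3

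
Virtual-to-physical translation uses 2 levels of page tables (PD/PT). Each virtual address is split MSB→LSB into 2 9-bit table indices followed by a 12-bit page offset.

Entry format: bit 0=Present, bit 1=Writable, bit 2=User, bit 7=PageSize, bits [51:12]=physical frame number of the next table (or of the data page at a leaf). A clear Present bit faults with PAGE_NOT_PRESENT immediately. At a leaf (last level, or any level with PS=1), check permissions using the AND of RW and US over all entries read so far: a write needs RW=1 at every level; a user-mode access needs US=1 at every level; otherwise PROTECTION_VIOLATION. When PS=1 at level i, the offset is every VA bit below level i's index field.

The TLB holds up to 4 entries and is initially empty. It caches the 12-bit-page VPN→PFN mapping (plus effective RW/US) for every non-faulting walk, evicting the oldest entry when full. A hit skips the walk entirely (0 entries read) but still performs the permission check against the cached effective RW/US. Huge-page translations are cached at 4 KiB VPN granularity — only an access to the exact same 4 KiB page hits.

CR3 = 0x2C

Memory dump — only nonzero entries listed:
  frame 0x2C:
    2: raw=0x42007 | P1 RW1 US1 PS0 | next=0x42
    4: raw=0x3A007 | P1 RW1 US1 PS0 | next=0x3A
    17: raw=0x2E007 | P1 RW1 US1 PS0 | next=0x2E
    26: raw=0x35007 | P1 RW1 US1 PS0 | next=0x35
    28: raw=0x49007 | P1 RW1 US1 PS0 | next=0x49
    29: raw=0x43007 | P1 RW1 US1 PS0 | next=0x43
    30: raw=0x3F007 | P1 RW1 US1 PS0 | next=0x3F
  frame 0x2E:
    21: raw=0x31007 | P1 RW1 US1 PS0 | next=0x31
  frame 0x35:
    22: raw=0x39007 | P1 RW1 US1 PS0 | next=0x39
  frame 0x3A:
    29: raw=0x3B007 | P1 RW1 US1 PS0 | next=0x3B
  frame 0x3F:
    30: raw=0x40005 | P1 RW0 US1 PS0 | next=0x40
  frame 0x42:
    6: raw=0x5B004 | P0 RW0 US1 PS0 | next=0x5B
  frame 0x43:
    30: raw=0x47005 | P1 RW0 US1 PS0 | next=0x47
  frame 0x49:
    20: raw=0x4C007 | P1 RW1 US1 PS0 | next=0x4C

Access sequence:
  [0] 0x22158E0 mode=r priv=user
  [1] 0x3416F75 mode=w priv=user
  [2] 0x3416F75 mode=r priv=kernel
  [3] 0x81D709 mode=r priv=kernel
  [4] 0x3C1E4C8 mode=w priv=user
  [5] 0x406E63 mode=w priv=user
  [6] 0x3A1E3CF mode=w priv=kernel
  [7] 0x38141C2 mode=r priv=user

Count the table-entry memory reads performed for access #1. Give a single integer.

Per-access translation:
#0 VA=0x22158E0 (r,user):
  L0 @0x2C[17] → 0x2E007  P=1,RW=1,US=1,PS=0
  L1 @0x2E[21] → 0x31007  P=1,RW=1,US=1,PS=0
  → PA=0x318E0  (2 entries read)
#1 VA=0x3416F75 (w,user):
  L0 @0x2C[26] → 0x35007  P=1,RW=1,US=1,PS=0
  L1 @0x35[22] → 0x39007  P=1,RW=1,US=1,PS=0
  → PA=0x39F75  (2 entries read)
#2 VA=0x3416F75 (r,kernel):
  TLB hit vpn=0x3416 → PA=0x39F75
#3 VA=0x81D709 (r,kernel):
  L0 @0x2C[4] → 0x3A007  P=1,RW=1,US=1,PS=0
  L1 @0x3A[29] → 0x3B007  P=1,RW=1,US=1,PS=0
  → PA=0x3B709  (2 entries read)
#4 VA=0x3C1E4C8 (w,user):
  L0 @0x2C[30] → 0x3F007  P=1,RW=1,US=1,PS=0
  L1 @0x3F[30] → 0x40005  P=1,RW=0,US=1,PS=0
  ⇒ fault: PROTECTION_VIOLATION  — 2 lookups
#5 VA=0x406E63 (w,user):
  L0 @0x2C[2] → 0x42007  P=1,RW=1,US=1,PS=0
  L1 @0x42[6] → 0x5B004  P=0,RW=0,US=1,PS=0
  ⇒ fault: PAGE_NOT_PRESENT  — 2 lookups
#6 VA=0x3A1E3CF (w,kernel):
  L0 @0x2C[29] → 0x43007  P=1,RW=1,US=1,PS=0
  L1 @0x43[30] → 0x47005  P=1,RW=0,US=1,PS=0
  ⇒ fault: PROTECTION_VIOLATION  — 2 lookups
#7 VA=0x38141C2 (r,user):
  L0 @0x2C[28] → 0x49007  P=1,RW=1,US=1,PS=0
  L1 @0x49[20] → 0x4C007  P=1,RW=1,US=1,PS=0
  → PA=0x4C1C2  (2 entries read)

Entries read for #1: 2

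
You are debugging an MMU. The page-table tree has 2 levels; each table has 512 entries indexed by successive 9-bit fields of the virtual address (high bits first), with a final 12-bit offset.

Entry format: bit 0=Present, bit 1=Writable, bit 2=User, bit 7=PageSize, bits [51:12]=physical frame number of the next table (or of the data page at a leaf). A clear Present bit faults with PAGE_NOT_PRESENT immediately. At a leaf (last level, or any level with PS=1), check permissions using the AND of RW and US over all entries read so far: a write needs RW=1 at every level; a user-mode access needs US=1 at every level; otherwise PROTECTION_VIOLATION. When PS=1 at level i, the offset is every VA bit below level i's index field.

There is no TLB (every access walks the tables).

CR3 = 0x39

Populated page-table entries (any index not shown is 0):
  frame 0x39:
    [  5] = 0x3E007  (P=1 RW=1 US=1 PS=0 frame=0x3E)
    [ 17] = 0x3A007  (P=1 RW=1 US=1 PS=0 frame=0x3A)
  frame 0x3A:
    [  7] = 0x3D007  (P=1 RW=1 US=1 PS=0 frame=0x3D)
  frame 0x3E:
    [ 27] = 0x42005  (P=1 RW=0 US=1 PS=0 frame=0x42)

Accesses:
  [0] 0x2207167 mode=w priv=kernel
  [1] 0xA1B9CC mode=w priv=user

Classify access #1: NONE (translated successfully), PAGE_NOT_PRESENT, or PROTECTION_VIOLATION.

Walk each access:
#0 VA=0x2207167 (w,kernel):
  lvl0: tbl 0x39, slot 17 ⇒ 0x3A007 (P1/RW1/US1/PS0)
  lvl1: tbl 0x3A, slot 7 ⇒ 0x3D007 (P1/RW1/US1/PS0)
  ✓ 0x3D167  — 2 lookups
#1 VA=0xA1B9CC (w,user):
  lvl0: tbl 0x39, slot 5 ⇒ 0x3E007 (P1/RW1/US1/PS0)
  lvl1: tbl 0x3E, slot 27 ⇒ 0x42005 (P1/RW0/US1/PS0)
  ✗ PROTECTION_VIOLATION  [2 reads]

Access #1 fault: PROTECTION_VIOLATION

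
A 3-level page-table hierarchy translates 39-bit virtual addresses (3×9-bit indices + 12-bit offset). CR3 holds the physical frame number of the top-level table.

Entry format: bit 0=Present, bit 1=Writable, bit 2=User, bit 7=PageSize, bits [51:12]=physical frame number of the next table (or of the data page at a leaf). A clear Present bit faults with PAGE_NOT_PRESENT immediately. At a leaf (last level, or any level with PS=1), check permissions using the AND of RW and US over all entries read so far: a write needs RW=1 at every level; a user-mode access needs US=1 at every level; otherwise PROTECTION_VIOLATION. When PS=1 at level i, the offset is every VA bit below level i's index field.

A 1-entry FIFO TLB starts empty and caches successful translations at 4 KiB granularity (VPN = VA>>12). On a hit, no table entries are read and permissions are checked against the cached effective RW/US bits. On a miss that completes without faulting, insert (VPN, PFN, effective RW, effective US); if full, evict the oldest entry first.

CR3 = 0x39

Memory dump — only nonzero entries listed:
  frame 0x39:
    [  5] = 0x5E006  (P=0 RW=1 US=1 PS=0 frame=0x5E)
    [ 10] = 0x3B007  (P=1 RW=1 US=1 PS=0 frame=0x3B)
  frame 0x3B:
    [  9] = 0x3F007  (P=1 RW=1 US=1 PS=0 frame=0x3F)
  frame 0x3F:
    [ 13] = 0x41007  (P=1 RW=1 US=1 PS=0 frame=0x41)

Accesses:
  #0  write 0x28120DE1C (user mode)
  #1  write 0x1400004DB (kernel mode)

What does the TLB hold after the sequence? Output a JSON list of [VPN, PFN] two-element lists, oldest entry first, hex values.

Trace:
#0 VA=0x28120DE1C (w,user):
  L0: frame=0x39 idx=10 entry=0x3B007 [P=1 RW=1 US=1 PS=0]
  L1: frame=0x3B idx=9 entry=0x3F007 [P=1 RW=1 US=1 PS=0]
  L2: frame=0x3F idx=13 entry=0x41007 [P=1 RW=1 US=1 PS=0]
  ✓ 0x41E1C  — 3 lookups
#1 VA=0x1400004DB (w,kernel):
  L0: frame=0x39 idx=5 entry=0x5E006 [P=0 RW=1 US=1 PS=0]
  ⇒ fault: PAGE_NOT_PRESENT  — 1 lookups

TLB: [["0x28120D", "0x41"]]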